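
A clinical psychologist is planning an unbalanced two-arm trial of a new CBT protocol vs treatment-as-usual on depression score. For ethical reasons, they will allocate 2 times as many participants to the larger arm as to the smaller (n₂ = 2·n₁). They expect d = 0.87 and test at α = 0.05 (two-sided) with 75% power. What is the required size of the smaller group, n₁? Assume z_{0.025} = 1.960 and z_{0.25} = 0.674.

n₁ = 14

With allocation ratio k = n₂/n₁ = 2, Var(x̄₁−x̄₂) = σ²(1/n₁ + 1/(k·n₁)) = σ²·(k+1)/(k·n₁).
So n₁ = (1 + 1/k)·((z_{α/2} + z_β)/d)² = 1.500 × (2.634/0.87)².
n₁ = 1.500 × 9.17 = 13.7.
Round up: n₁ = 14, giving n₂ = 2 × 14 = 28.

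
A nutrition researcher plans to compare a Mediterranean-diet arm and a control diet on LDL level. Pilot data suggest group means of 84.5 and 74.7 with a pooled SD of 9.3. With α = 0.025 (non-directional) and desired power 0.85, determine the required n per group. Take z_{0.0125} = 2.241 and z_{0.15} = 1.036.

Cohen's d = |M₁ − M₂| / SD_pooled = |84.5 − 74.7| / 9.3 = 9.8 / 9.3 = 1.054.
For two independent groups with equal n: n = 2·((z_{α/2} + z_β) / d)².
z_{α/2} + z_β = 2.241 + 1.036 = 3.277.
n = 2 × (3.277 / 1.054)² = 2 × 3.109² = 2 × 9.67 = 19.3.
Round up to the next whole participant.

n = 20 per group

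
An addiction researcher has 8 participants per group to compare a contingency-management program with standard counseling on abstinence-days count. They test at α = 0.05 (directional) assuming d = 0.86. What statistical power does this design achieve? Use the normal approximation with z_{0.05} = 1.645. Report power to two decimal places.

For two equal groups, power = Φ(d·√(n/2) − z_{α}).
d·√(n/2) = 0.86 × √(8/2) = 0.86 × 2.000 = 1.720.
z_β = 1.720 − 1.645 = 0.075.
Power = Φ(0.075) = 0.530.

power ≈ 0.53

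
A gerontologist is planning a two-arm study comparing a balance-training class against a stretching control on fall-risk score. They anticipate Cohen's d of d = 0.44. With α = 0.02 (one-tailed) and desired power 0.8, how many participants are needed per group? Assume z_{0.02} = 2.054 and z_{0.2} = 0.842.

For two independent groups with equal n: n = 2·((z_{α} + z_β) / d)².
z_{α} + z_β = 2.054 + 0.842 = 2.896.
n = 2 × (2.896 / 0.44)² = 2 × 6.582² = 2 × 43.32 = 86.6.
Round up to the next whole participant.

n = 87 per group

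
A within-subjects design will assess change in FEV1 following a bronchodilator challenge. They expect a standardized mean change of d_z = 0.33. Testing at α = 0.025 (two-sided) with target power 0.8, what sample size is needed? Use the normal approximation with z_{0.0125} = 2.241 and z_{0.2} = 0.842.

n = 88 pairs

For a paired (one-sample on differences) test: n = ((z_{α/2} + z_β) / d)².
z_{α/2} + z_β = 2.241 + 0.842 = 3.083.
n = (3.083 / 0.33)² = 9.342² = 87.28.
Round up.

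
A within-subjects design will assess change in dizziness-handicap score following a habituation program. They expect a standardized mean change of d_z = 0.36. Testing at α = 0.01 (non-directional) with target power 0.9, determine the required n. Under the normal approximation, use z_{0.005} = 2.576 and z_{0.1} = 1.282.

For a paired (one-sample on differences) test: n = ((z_{α/2} + z_β) / d)².
z_{α/2} + z_β = 2.576 + 1.282 = 3.858.
n = (3.858 / 0.36)² = 10.717² = 114.85.
Round up.

n = 115 pairs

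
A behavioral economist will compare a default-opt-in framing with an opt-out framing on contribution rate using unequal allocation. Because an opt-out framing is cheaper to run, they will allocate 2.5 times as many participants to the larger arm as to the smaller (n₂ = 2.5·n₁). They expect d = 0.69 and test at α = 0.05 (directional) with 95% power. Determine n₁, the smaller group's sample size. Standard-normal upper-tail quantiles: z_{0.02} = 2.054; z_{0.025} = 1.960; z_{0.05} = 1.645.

With allocation ratio k = n₂/n₁ = 2.5, Var(x̄₁−x̄₂) = σ²(1/n₁ + 1/(k·n₁)) = σ²·(k+1)/(k·n₁).
So n₁ = (1 + 1/k)·((z_{α} + z_β)/d)² = 1.400 × (3.290/0.69)².
n₁ = 1.400 × 22.73 = 31.8.
Round up: n₁ = 32, giving n₂ = 2.5 × 32 = 80.

n₁ = 32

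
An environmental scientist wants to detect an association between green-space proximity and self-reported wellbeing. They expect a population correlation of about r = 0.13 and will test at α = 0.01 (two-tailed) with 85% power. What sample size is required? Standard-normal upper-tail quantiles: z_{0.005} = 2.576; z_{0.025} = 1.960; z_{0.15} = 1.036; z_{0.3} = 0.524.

Fisher's z: C = ½·ln((1+r)/(1−r)) = ½·ln(1.2989) = 0.1307.
n = ((z_{α/2} + z_β)/C)² + 3.
(2.576 + 1.036) / 0.1307 = 3.612 / 0.1307 = 27.636.
n = 27.636² + 3 = 763.74 + 3 = 766.7.
Round up.

n = 767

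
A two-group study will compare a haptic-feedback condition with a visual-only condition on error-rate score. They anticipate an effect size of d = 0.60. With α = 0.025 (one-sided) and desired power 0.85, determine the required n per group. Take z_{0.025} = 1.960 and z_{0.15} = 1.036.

For two independent groups with equal n: n = 2·((z_{α} + z_β) / d)².
z_{α} + z_β = 1.960 + 1.036 = 2.996.
n = 2 × (2.996 / 0.60)² = 2 × 4.993² = 2 × 24.93 = 49.9.
Round up to the next whole participant.

n = 50 per group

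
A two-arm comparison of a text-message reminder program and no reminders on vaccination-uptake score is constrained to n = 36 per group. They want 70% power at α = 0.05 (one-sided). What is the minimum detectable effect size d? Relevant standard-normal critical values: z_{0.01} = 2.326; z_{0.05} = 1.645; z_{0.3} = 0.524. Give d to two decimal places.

d_min ≈ 0.51

For two independent groups of n = 36 each: d_min = (z_{α} + z_β)·√(2/n).
z-sum = 1.645 + 0.524 = 2.169.
d_min = 2.169 × √(2/36) = 2.169 × 0.2357 = 0.511.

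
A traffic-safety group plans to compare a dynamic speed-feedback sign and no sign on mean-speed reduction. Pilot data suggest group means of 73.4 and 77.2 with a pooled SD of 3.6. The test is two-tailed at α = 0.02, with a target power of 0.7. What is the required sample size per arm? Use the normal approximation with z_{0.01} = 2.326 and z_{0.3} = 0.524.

Cohen's d = |M₁ − M₂| / SD_pooled = |73.4 − 77.2| / 3.6 = 3.8 / 3.6 = 1.056.
For two independent groups with equal n: n = 2·((z_{α/2} + z_β) / d)².
z_{α/2} + z_β = 2.326 + 0.524 = 2.850.
n = 2 × (2.850 / 1.056)² = 2 × 2.699² = 2 × 7.28 = 14.6.
Round up to the next whole participant.

n = 15 per group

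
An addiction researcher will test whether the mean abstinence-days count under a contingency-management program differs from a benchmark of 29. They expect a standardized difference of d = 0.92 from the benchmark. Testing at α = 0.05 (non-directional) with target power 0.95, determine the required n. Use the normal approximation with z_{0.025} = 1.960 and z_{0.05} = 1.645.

For a one-sample test: n = ((z_{α/2} + z_β) / d)².
z_{α/2} + z_β = 1.960 + 1.645 = 3.605.
n = (3.605 / 0.92)² = 3.918² = 15.35.
Round up.

n = 16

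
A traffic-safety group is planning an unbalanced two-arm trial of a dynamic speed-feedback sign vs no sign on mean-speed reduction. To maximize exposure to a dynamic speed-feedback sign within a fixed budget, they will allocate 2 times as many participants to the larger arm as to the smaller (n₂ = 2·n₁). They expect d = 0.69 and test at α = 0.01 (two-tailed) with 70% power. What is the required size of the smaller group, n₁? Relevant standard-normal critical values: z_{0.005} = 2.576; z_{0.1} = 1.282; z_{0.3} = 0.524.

With allocation ratio k = n₂/n₁ = 2, Var(x̄₁−x̄₂) = σ²(1/n₁ + 1/(k·n₁)) = σ²·(k+1)/(k·n₁).
So n₁ = (1 + 1/k)·((z_{α/2} + z_β)/d)² = 1.500 × (3.100/0.69)².
n₁ = 1.500 × 20.18 = 30.3.
Round up: n₁ = 31, giving n₂ = 2 × 31 = 62.

n₁ = 31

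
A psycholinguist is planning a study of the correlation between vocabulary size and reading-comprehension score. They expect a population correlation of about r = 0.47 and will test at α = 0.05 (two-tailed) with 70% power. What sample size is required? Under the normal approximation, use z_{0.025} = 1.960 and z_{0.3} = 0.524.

Fisher's z: C = ½·ln((1+r)/(1−r)) = ½·ln(2.7736) = 0.5101.
n = ((z_{α/2} + z_β)/C)² + 3.
(1.960 + 0.524) / 0.5101 = 2.484 / 0.5101 = 4.870.
n = 4.870² + 3 = 23.71 + 3 = 26.7.
Round up.

n = 27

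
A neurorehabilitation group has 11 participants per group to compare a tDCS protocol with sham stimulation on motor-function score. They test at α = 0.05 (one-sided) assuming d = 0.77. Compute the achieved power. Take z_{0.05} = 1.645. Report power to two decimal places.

For two equal groups, power = Φ(d·√(n/2) − z_{α}).
d·√(n/2) = 0.77 × √(11/2) = 0.77 × 2.345 = 1.806.
z_β = 1.806 − 1.645 = 0.161.
Power = Φ(0.161) = 0.564.

power ≈ 0.56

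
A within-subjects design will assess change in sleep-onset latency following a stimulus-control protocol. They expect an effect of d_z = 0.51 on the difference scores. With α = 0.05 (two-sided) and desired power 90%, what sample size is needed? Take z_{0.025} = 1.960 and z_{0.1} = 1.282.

n = 41 pairs

For a paired (one-sample on differences) test: n = ((z_{α/2} + z_β) / d)².
z_{α/2} + z_β = 1.960 + 1.282 = 3.242.
n = (3.242 / 0.51)² = 6.357² = 40.41.
Round up.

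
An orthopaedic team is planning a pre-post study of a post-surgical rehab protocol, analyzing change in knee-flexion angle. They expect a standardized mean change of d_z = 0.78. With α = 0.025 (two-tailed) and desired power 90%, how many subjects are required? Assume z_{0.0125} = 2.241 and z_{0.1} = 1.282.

For a paired (one-sample on differences) test: n = ((z_{α/2} + z_β) / d)².
z_{α/2} + z_β = 2.241 + 1.282 = 3.523.
n = (3.523 / 0.78)² = 4.517² = 20.40.
Round up.

n = 21 pairs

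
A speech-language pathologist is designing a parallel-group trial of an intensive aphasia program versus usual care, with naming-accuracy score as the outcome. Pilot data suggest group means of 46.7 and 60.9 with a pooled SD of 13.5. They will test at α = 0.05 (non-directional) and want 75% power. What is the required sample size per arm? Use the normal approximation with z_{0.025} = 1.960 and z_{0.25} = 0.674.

Cohen's d = |M₁ − M₂| / SD_pooled = |46.7 − 60.9| / 13.5 = 14.2 / 13.5 = 1.052.
For two independent groups with equal n: n = 2·((z_{α/2} + z_β) / d)².
z_{α/2} + z_β = 1.960 + 0.674 = 2.634.
n = 2 × (2.634 / 1.052)² = 2 × 2.504² = 2 × 6.27 = 12.5.
Round up to the next whole participant.

n = 13 per group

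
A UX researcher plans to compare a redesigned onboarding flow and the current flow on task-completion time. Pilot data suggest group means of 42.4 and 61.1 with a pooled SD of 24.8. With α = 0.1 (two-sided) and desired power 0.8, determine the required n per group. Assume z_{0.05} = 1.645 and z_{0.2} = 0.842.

n = 22 per group

Cohen's d = |M₁ − M₂| / SD_pooled = |42.4 − 61.1| / 24.8 = 18.7 / 24.8 = 0.754.
For two independent groups with equal n: n = 2·((z_{α/2} + z_β) / d)².
z_{α/2} + z_β = 1.645 + 0.842 = 2.487.
n = 2 × (2.487 / 0.754)² = 2 × 3.298² = 2 × 10.88 = 21.8.
Round up to the next whole participant.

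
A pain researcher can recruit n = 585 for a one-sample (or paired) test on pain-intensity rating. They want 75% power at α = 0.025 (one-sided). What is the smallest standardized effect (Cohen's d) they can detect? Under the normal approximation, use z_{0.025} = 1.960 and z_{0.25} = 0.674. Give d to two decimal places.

d_min ≈ 0.11

For a single sample (or paired design) of n = 585: d_min = (z_{α} + z_β)/√n.
z-sum = 1.960 + 0.674 = 2.634.
d_min = 2.634 / √585 = 2.634 / 24.187 = 0.109.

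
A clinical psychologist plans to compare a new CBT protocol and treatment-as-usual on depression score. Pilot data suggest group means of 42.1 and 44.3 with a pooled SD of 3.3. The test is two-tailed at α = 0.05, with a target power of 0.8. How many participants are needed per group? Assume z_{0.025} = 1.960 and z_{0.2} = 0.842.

Cohen's d = |M₁ − M₂| / SD_pooled = |42.1 − 44.3| / 3.3 = 2.2 / 3.3 = 0.667.
For two independent groups with equal n: n = 2·((z_{α/2} + z_β) / d)².
z_{α/2} + z_β = 1.960 + 0.842 = 2.802.
n = 2 × (2.802 / 0.667)² = 2 × 4.201² = 2 × 17.65 = 35.3.
Round up to the next whole participant.

n = 36 per group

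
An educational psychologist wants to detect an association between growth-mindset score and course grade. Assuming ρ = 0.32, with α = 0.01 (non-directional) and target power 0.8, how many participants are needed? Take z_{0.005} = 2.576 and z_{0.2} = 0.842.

Fisher's z: C = ½·ln((1+r)/(1−r)) = ½·ln(1.9412) = 0.3316.
n = ((z_{α/2} + z_β)/C)² + 3.
(2.576 + 0.842) / 0.3316 = 3.418 / 0.3316 = 10.308.
n = 10.308² + 3 = 106.25 + 3 = 109.2.
Round up.

n = 110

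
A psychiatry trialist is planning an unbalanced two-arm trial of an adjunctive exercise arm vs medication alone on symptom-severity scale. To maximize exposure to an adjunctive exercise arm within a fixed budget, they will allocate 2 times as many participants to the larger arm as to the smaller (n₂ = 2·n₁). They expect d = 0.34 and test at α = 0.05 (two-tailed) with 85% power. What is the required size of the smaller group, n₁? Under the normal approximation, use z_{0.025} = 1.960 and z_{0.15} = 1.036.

With allocation ratio k = n₂/n₁ = 2, Var(x̄₁−x̄₂) = σ²(1/n₁ + 1/(k·n₁)) = σ²·(k+1)/(k·n₁).
So n₁ = (1 + 1/k)·((z_{α/2} + z_β)/d)² = 1.500 × (2.996/0.34)².
n₁ = 1.500 × 77.65 = 116.5.
Round up: n₁ = 117, giving n₂ = 2 × 117 = 234.

n₁ = 117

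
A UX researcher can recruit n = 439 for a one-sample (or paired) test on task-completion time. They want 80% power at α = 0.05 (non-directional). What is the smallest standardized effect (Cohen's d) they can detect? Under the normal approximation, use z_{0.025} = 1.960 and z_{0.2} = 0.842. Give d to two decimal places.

d_min ≈ 0.13

For a single sample (or paired design) of n = 439: d_min = (z_{α/2} + z_β)/√n.
z-sum = 1.960 + 0.842 = 2.802.
d_min = 2.802 / √439 = 2.802 / 20.952 = 0.134.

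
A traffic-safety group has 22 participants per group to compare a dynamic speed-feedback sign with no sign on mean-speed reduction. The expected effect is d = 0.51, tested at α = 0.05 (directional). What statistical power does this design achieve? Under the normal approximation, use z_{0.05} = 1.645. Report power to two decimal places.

For two equal groups, power = Φ(d·√(n/2) − z_{α}).
d·√(n/2) = 0.51 × √(22/2) = 0.51 × 3.317 = 1.691.
z_β = 1.691 − 1.645 = 0.046.
Power = Φ(0.046) = 0.519.

power ≈ 0.52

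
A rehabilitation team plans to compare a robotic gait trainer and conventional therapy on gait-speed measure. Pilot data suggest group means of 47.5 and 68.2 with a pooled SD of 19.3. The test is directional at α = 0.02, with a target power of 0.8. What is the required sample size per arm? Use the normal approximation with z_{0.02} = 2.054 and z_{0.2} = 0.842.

Cohen's d = |M₁ − M₂| / SD_pooled = |47.5 − 68.2| / 19.3 = 20.7 / 19.3 = 1.073.
For two independent groups with equal n: n = 2·((z_{α} + z_β) / d)².
z_{α} + z_β = 2.054 + 0.842 = 2.896.
n = 2 × (2.896 / 1.073)² = 2 × 2.699² = 2 × 7.28 = 14.6.
Round up to the next whole participant.

n = 15 per group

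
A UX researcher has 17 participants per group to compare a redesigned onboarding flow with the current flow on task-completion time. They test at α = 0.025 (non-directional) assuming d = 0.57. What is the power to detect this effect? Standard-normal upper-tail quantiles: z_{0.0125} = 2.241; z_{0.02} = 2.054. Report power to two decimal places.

power ≈ 0.28

For two equal groups, power = Φ(d·√(n/2) − z_{α/2}).
d·√(n/2) = 0.57 × √(17/2) = 0.57 × 2.915 = 1.662.
z_β = 1.662 − 2.241 = -0.579.
Power = Φ(-0.579) = 0.281.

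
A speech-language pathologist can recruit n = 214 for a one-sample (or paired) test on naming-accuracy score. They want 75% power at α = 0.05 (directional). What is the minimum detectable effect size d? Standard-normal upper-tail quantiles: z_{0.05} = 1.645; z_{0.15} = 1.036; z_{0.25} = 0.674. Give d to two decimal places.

For a single sample (or paired design) of n = 214: d_min = (z_{α} + z_β)/√n.
z-sum = 1.645 + 0.674 = 2.319.
d_min = 2.319 / √214 = 2.319 / 14.629 = 0.159.

d_min ≈ 0.16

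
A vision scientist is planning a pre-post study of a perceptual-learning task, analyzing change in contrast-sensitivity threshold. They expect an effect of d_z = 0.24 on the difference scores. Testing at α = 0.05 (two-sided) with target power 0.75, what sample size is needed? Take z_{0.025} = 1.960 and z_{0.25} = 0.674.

n = 121 pairs

For a paired (one-sample on differences) test: n = ((z_{α/2} + z_β) / d)².
z_{α/2} + z_β = 1.960 + 0.674 = 2.634.
n = (2.634 / 0.24)² = 10.975² = 120.45.
Round up.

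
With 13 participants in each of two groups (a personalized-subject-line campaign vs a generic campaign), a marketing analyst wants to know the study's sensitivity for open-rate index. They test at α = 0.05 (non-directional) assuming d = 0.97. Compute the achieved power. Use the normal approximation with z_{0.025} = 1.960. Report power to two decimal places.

power ≈ 0.70

For two equal groups, power = Φ(d·√(n/2) − z_{α/2}).
d·√(n/2) = 0.97 × √(13/2) = 0.97 × 2.550 = 2.473.
z_β = 2.473 − 1.960 = 0.513.
Power = Φ(0.513) = 0.696.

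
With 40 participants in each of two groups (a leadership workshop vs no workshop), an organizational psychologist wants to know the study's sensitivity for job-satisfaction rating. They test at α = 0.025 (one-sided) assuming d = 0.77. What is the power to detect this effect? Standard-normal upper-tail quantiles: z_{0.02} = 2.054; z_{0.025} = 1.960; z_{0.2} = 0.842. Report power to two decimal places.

power ≈ 0.93

For two equal groups, power = Φ(d·√(n/2) − z_{α}).
d·√(n/2) = 0.77 × √(40/2) = 0.77 × 4.472 = 3.444.
z_β = 3.444 − 1.960 = 1.484.
Power = Φ(1.484) = 0.931.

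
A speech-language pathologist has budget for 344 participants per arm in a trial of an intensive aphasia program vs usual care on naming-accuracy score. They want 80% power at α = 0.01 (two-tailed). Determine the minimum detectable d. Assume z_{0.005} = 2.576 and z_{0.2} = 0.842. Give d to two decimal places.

For two independent groups of n = 344 each: d_min = (z_{α/2} + z_β)·√(2/n).
z-sum = 2.576 + 0.842 = 3.418.
d_min = 3.418 × √(2/344) = 3.418 × 0.0762 = 0.261.

d_min ≈ 0.26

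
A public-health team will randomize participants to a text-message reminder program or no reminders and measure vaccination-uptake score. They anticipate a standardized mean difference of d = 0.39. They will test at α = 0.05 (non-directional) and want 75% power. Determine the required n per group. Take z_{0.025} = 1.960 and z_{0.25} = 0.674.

n = 92 per group

For two independent groups with equal n: n = 2·((z_{α/2} + z_β) / d)².
z_{α/2} + z_β = 1.960 + 0.674 = 2.634.
n = 2 × (2.634 / 0.39)² = 2 × 6.754² = 2 × 45.61 = 91.2.
Round up to the next whole participant.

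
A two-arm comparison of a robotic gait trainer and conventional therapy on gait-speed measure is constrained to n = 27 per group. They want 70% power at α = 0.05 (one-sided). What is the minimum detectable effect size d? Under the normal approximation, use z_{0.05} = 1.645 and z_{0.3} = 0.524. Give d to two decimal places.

For two independent groups of n = 27 each: d_min = (z_{α} + z_β)·√(2/n).
z-sum = 1.645 + 0.524 = 2.169.
d_min = 2.169 × √(2/27) = 2.169 × 0.2722 = 0.590.

d_min ≈ 0.59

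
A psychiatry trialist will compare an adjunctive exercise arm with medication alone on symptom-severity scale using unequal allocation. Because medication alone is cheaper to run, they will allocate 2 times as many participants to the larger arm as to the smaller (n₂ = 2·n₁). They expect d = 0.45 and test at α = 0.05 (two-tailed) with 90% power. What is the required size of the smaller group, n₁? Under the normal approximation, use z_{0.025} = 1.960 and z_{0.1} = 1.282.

With allocation ratio k = n₂/n₁ = 2, Var(x̄₁−x̄₂) = σ²(1/n₁ + 1/(k·n₁)) = σ²·(k+1)/(k·n₁).
So n₁ = (1 + 1/k)·((z_{α/2} + z_β)/d)² = 1.500 × (3.242/0.45)².
n₁ = 1.500 × 51.90 = 77.9.
Round up: n₁ = 78, giving n₂ = 2 × 78 = 156.

n₁ = 78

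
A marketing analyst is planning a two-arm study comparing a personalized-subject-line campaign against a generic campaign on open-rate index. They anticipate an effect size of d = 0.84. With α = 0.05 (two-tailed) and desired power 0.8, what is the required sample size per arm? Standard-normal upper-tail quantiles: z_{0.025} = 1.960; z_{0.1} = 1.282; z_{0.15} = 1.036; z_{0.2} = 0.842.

For two independent groups with equal n: n = 2·((z_{α/2} + z_β) / d)².
z_{α/2} + z_β = 1.960 + 0.842 = 2.802.
n = 2 × (2.802 / 0.84)² = 2 × 3.336² = 2 × 11.13 = 22.3.
Round up to the next whole participant.

n = 23 per group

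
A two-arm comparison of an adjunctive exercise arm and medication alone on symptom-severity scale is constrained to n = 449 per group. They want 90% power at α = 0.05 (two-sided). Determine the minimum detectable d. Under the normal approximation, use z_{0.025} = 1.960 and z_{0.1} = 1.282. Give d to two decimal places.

For two independent groups of n = 449 each: d_min = (z_{α/2} + z_β)·√(2/n).
z-sum = 1.960 + 1.282 = 3.242.
d_min = 3.242 × √(2/449) = 3.242 × 0.0667 = 0.216.

d_min ≈ 0.22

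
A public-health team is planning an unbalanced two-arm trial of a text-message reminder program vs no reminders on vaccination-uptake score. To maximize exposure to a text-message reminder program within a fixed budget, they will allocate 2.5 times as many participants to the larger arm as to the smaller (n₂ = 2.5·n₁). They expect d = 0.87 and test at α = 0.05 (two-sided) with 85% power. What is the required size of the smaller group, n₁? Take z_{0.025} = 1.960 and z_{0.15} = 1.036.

With allocation ratio k = n₂/n₁ = 2.5, Var(x̄₁−x̄₂) = σ²(1/n₁ + 1/(k·n₁)) = σ²·(k+1)/(k·n₁).
So n₁ = (1 + 1/k)·((z_{α/2} + z_β)/d)² = 1.400 × (2.996/0.87)².
n₁ = 1.400 × 11.86 = 16.6.
Round up: n₁ = 17, giving n₂ = ⌈2.5 × 17⌉ = ⌈42.5⌉ = 43.

n₁ = 17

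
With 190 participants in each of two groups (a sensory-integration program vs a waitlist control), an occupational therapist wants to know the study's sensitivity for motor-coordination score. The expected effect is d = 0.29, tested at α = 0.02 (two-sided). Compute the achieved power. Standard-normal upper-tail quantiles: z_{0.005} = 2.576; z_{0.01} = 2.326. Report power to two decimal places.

For two equal groups, power = Φ(d·√(n/2) − z_{α/2}).
d·√(n/2) = 0.29 × √(190/2) = 0.29 × 9.747 = 2.827.
z_β = 2.827 − 2.326 = 0.501.
Power = Φ(0.501) = 0.692.

power ≈ 0.69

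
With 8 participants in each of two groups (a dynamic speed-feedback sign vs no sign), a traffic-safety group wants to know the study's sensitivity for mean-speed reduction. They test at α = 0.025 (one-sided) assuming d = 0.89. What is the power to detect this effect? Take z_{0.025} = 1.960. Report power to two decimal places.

For two equal groups, power = Φ(d·√(n/2) − z_{α}).
d·√(n/2) = 0.89 × √(8/2) = 0.89 × 2.000 = 1.780.
z_β = 1.780 − 1.960 = -0.180.
Power = Φ(-0.180) = 0.429.

power ≈ 0.43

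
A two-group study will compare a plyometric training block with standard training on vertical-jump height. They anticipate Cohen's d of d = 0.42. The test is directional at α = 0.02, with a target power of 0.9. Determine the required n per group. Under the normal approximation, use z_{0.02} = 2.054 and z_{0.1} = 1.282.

n = 127 per group

For two independent groups with equal n: n = 2·((z_{α} + z_β) / d)².
z_{α} + z_β = 2.054 + 1.282 = 3.336.
n = 2 × (3.336 / 0.42)² = 2 × 7.943² = 2 × 63.09 = 126.2.
Round up to the next whole participant.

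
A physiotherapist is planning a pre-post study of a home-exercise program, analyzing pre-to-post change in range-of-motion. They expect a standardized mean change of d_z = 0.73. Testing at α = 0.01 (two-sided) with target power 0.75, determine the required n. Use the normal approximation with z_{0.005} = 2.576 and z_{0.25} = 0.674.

n = 20 pairs

For a paired (one-sample on differences) test: n = ((z_{α/2} + z_β) / d)².
z_{α/2} + z_β = 2.576 + 0.674 = 3.250.
n = (3.250 / 0.73)² = 4.452² = 19.82.
Round up.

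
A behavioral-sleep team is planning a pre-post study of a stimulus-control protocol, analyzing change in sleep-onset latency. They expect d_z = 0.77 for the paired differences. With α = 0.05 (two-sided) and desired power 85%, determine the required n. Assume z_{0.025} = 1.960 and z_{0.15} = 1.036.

For a paired (one-sample on differences) test: n = ((z_{α/2} + z_β) / d)².
z_{α/2} + z_β = 1.960 + 1.036 = 2.996.
n = (2.996 / 0.77)² = 3.891² = 15.14.
Round up.

n = 16 pairs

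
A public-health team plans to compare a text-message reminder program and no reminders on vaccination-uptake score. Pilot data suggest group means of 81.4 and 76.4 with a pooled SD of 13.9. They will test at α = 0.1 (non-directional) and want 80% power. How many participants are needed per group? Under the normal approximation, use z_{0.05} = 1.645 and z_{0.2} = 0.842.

n = 96 per group

Cohen's d = |M₁ − M₂| / SD_pooled = |81.4 − 76.4| / 13.9 = 5.0 / 13.9 = 0.360.
For two independent groups with equal n: n = 2·((z_{α/2} + z_β) / d)².
z_{α/2} + z_β = 1.645 + 0.842 = 2.487.
n = 2 × (2.487 / 0.360)² = 2 × 6.908² = 2 × 47.73 = 95.5.
Round up to the next whole participant.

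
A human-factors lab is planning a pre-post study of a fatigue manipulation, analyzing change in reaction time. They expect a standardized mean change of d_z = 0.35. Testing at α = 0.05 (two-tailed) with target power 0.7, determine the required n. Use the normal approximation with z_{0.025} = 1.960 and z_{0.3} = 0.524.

For a paired (one-sample on differences) test: n = ((z_{α/2} + z_β) / d)².
z_{α/2} + z_β = 1.960 + 0.524 = 2.484.
n = (2.484 / 0.35)² = 7.097² = 50.37.
Round up.

n = 51 pairs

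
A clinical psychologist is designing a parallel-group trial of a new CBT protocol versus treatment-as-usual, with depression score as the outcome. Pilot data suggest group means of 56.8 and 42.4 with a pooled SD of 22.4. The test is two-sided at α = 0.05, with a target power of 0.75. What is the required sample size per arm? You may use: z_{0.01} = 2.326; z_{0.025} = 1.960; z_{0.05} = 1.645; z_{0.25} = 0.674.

Cohen's d = |M₁ − M₂| / SD_pooled = |56.8 − 42.4| / 22.4 = 14.4 / 22.4 = 0.643.
For two independent groups with equal n: n = 2·((z_{α/2} + z_β) / d)².
z_{α/2} + z_β = 1.960 + 0.674 = 2.634.
n = 2 × (2.634 / 0.643)² = 2 × 4.096² = 2 × 16.78 = 33.6.
Round up to the next whole participant.

n = 34 per group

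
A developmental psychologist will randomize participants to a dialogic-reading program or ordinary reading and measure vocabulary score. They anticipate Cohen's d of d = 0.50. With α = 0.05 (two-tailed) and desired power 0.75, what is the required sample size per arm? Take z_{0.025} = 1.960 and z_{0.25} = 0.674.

For two independent groups with equal n: n = 2·((z_{α/2} + z_β) / d)².
z_{α/2} + z_β = 1.960 + 0.674 = 2.634.
n = 2 × (2.634 / 0.50)² = 2 × 5.268² = 2 × 27.75 = 55.5.
Round up to the next whole participant.

n = 56 per group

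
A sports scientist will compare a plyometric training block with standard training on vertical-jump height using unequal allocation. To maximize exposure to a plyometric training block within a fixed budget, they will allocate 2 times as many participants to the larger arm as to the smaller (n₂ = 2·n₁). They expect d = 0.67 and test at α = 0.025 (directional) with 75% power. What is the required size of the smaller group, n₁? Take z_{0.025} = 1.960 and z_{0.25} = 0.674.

n₁ = 24

With allocation ratio k = n₂/n₁ = 2, Var(x̄₁−x̄₂) = σ²(1/n₁ + 1/(k·n₁)) = σ²·(k+1)/(k·n₁).
So n₁ = (1 + 1/k)·((z_{α} + z_β)/d)² = 1.500 × (2.634/0.67)².
n₁ = 1.500 × 15.46 = 23.2.
Round up: n₁ = 24, giving n₂ = 2 × 24 = 48.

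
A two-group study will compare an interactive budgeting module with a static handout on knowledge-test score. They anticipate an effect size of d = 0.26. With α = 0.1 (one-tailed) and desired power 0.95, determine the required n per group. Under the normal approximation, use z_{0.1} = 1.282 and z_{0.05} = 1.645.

For two independent groups with equal n: n = 2·((z_{α} + z_β) / d)².
z_{α} + z_β = 1.282 + 1.645 = 2.927.
n = 2 × (2.927 / 0.26)² = 2 × 11.258² = 2 × 126.74 = 253.5.
Round up to the next whole participant.

n = 254 per group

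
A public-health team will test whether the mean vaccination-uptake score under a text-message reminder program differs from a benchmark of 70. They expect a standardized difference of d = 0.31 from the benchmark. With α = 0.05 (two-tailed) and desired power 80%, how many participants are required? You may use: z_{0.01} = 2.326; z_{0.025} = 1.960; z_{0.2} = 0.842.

n = 82

For a one-sample test: n = ((z_{α/2} + z_β) / d)².
z_{α/2} + z_β = 1.960 + 0.842 = 2.802.
n = (2.802 / 0.31)² = 9.039² = 81.70.
Round up.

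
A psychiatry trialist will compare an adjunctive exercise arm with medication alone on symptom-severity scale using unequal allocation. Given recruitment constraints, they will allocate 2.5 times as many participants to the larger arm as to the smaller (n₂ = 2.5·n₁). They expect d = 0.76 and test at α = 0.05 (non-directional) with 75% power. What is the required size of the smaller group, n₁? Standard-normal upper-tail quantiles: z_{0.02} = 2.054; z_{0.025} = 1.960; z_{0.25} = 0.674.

n₁ = 17

With allocation ratio k = n₂/n₁ = 2.5, Var(x̄₁−x̄₂) = σ²(1/n₁ + 1/(k·n₁)) = σ²·(k+1)/(k·n₁).
So n₁ = (1 + 1/k)·((z_{α/2} + z_β)/d)² = 1.400 × (2.634/0.76)².
n₁ = 1.400 × 12.01 = 16.8.
Round up: n₁ = 17, giving n₂ = ⌈2.5 × 17⌉ = ⌈42.5⌉ = 43.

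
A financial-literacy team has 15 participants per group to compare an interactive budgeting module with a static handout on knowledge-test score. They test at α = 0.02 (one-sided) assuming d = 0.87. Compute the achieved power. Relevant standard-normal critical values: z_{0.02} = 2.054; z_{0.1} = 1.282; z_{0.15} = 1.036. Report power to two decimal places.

power ≈ 0.63

For two equal groups, power = Φ(d·√(n/2) − z_{α}).
d·√(n/2) = 0.87 × √(15/2) = 0.87 × 2.739 = 2.383.
z_β = 2.383 − 2.054 = 0.329.
Power = Φ(0.329) = 0.629.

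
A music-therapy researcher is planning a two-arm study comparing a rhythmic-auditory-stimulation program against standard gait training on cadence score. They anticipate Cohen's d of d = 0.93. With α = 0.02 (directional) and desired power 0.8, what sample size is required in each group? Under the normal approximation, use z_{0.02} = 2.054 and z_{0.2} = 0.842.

For two independent groups with equal n: n = 2·((z_{α} + z_β) / d)².
z_{α} + z_β = 2.054 + 0.842 = 2.896.
n = 2 × (2.896 / 0.93)² = 2 × 3.114² = 2 × 9.70 = 19.4.
Round up to the next whole participant.

n = 20 per group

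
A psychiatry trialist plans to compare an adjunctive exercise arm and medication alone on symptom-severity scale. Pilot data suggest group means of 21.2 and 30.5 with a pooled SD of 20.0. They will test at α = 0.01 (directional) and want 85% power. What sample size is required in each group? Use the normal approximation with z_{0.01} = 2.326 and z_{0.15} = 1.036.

n = 105 per group

Cohen's d = |M₁ − M₂| / SD_pooled = |21.2 − 30.5| / 20.0 = 9.3 / 20.0 = 0.465.
For two independent groups with equal n: n = 2·((z_{α} + z_β) / d)².
z_{α} + z_β = 2.326 + 1.036 = 3.362.
n = 2 × (3.362 / 0.465)² = 2 × 7.230² = 2 × 52.27 = 104.5.
Round up to the next whole participant.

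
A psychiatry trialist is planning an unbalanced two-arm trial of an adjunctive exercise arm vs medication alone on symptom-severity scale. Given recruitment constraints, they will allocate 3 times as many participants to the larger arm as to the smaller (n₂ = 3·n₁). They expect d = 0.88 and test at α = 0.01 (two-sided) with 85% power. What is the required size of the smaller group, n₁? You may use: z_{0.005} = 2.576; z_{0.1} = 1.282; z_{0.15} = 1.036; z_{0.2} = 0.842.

n₁ = 23

With allocation ratio k = n₂/n₁ = 3, Var(x̄₁−x̄₂) = σ²(1/n₁ + 1/(k·n₁)) = σ²·(k+1)/(k·n₁).
So n₁ = (1 + 1/k)·((z_{α/2} + z_β)/d)² = 1.333 × (3.612/0.88)².
n₁ = 1.333 × 16.85 = 22.5.
Round up: n₁ = 23, giving n₂ = 3 × 23 = 69.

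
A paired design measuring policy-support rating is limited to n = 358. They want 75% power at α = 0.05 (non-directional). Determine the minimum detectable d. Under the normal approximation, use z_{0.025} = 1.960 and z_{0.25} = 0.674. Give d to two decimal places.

d_min ≈ 0.14

For a single sample (or paired design) of n = 358: d_min = (z_{α/2} + z_β)/√n.
z-sum = 1.960 + 0.674 = 2.634.
d_min = 2.634 / √358 = 2.634 / 18.921 = 0.139.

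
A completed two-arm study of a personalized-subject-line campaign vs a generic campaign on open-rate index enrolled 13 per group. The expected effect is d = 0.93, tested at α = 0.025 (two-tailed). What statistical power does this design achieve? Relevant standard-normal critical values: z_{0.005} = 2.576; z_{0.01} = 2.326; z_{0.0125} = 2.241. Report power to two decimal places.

For two equal groups, power = Φ(d·√(n/2) − z_{α/2}).
d·√(n/2) = 0.93 × √(13/2) = 0.93 × 2.550 = 2.371.
z_β = 2.371 − 2.241 = 0.130.
Power = Φ(0.130) = 0.552.

power ≈ 0.55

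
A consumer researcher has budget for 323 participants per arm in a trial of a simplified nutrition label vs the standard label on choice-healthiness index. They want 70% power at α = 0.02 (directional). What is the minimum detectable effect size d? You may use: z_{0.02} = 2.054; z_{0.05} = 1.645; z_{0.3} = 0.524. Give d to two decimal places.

For two independent groups of n = 323 each: d_min = (z_{α} + z_β)·√(2/n).
z-sum = 2.054 + 0.524 = 2.578.
d_min = 2.578 × √(2/323) = 2.578 × 0.0787 = 0.203.

d_min ≈ 0.20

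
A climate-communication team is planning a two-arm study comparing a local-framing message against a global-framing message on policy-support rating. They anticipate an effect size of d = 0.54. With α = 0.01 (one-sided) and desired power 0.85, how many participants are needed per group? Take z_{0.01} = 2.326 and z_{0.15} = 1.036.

For two independent groups with equal n: n = 2·((z_{α} + z_β) / d)².
z_{α} + z_β = 2.326 + 1.036 = 3.362.
n = 2 × (3.362 / 0.54)² = 2 × 6.226² = 2 × 38.76 = 77.5.
Round up to the next whole participant.

n = 78 per group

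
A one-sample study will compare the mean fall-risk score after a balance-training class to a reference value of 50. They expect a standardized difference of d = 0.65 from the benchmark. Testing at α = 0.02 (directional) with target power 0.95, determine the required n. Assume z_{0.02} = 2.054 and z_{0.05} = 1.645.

n = 33

For a one-sample test: n = ((z_{α} + z_β) / d)².
z_{α} + z_β = 2.054 + 1.645 = 3.699.
n = (3.699 / 0.65)² = 5.691² = 32.38.
Round up.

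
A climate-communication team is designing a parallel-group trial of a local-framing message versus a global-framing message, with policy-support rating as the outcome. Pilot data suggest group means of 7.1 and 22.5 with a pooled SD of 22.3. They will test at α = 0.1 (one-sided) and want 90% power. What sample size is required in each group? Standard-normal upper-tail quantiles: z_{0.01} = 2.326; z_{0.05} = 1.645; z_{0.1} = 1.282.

Cohen's d = |M₁ − M₂| / SD_pooled = |7.1 − 22.5| / 22.3 = 15.4 / 22.3 = 0.691.
For two independent groups with equal n: n = 2·((z_{α} + z_β) / d)².
z_{α} + z_β = 1.282 + 1.282 = 2.564.
n = 2 × (2.564 / 0.691)² = 2 × 3.711² = 2 × 13.77 = 27.5.
Round up to the next whole participant.

n = 28 per group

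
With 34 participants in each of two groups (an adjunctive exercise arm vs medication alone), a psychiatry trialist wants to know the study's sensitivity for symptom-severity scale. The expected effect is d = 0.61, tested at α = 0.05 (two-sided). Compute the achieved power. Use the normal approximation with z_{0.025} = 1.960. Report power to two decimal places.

power ≈ 0.71

For two equal groups, power = Φ(d·√(n/2) − z_{α/2}).
d·√(n/2) = 0.61 × √(34/2) = 0.61 × 4.123 = 2.515.
z_β = 2.515 − 1.960 = 0.555.
Power = Φ(0.555) = 0.711.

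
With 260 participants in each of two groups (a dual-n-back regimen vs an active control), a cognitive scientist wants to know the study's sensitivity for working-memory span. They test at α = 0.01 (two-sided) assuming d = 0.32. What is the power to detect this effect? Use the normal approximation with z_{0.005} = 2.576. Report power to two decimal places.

For two equal groups, power = Φ(d·√(n/2) − z_{α/2}).
d·√(n/2) = 0.32 × √(260/2) = 0.32 × 11.402 = 3.649.
z_β = 3.649 − 2.576 = 1.073.
Power = Φ(1.073) = 0.858.

power ≈ 0.86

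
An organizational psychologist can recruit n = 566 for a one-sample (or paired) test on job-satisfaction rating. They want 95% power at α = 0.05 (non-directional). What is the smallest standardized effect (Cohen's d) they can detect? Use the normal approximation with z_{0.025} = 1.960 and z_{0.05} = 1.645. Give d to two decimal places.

For a single sample (or paired design) of n = 566: d_min = (z_{α/2} + z_β)/√n.
z-sum = 1.960 + 1.645 = 3.605.
d_min = 3.605 / √566 = 3.605 / 23.791 = 0.152.

d_min ≈ 0.15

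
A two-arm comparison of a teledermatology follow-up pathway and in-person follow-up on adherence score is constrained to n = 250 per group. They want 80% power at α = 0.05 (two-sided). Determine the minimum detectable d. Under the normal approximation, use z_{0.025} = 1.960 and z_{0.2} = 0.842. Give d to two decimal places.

For two independent groups of n = 250 each: d_min = (z_{α/2} + z_β)·√(2/n).
z-sum = 1.960 + 0.842 = 2.802.
d_min = 2.802 × √(2/250) = 2.802 × 0.0894 = 0.251.

d_min ≈ 0.25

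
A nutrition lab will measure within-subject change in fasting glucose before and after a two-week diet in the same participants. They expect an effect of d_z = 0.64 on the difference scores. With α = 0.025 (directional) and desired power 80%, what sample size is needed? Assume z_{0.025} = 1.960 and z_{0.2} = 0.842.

n = 20 pairs

For a paired (one-sample on differences) test: n = ((z_{α} + z_β) / d)².
z_{α} + z_β = 1.960 + 0.842 = 2.802.
n = (2.802 / 0.64)² = 4.378² = 19.17.
Round up.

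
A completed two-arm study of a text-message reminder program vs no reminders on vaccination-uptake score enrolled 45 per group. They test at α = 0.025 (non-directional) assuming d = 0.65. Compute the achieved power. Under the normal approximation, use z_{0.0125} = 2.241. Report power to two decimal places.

power ≈ 0.80

For two equal groups, power = Φ(d·√(n/2) − z_{α/2}).
d·√(n/2) = 0.65 × √(45/2) = 0.65 × 4.743 = 3.083.
z_β = 3.083 − 2.241 = 0.842.
Power = Φ(0.842) = 0.800.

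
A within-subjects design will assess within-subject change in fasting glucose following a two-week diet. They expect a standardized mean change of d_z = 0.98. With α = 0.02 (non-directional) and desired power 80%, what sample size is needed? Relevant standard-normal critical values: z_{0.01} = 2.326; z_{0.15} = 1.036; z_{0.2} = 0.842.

For a paired (one-sample on differences) test: n = ((z_{α/2} + z_β) / d)².
z_{α/2} + z_β = 2.326 + 0.842 = 3.168.
n = (3.168 / 0.98)² = 3.233² = 10.45.
Round up.

n = 11 pairs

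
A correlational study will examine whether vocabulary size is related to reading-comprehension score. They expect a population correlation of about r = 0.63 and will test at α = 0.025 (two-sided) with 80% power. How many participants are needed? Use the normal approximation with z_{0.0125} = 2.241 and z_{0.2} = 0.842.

Fisher's z: C = ½·ln((1+r)/(1−r)) = ½·ln(4.4054) = 0.7414.
n = ((z_{α/2} + z_β)/C)² + 3.
(2.241 + 0.842) / 0.7414 = 3.083 / 0.7414 = 4.158.
n = 4.158² + 3 = 17.29 + 3 = 20.3.
Round up.

n = 21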